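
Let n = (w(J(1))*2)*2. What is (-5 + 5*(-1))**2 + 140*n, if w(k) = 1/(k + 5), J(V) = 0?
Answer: 212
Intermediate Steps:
w(k) = 1/(5 + k)
n = 4/5 (n = (2/(5 + 0))*2 = (2/5)*2 = 4/5 ≈ 0.80000)
(-5 + 5*(-1))**2 + 140*n = (-5 + 5*(-1))**2 + 140*(4/5) = (-5 - 5)**2 + 112 = (-10)**2 + 112 = 100 + 112 = 212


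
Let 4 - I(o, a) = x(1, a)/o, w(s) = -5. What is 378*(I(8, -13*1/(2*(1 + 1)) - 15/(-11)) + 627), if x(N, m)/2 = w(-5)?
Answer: 477981/2 ≈ 2.3899e+5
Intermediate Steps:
x(N, m) = -10 (x(N, m) = 2*(-5) = -10)
I(o, a) = 4 + 10/o (I(o, a) = 4 - (-10)/o = 4 + 10/o)
378*(I(8, -13*1/(2*(1 + 1)) - 15/(-11)) + 627) = 378*((4 + 10/8) + 627) = 378*((4 + 10*(⅛)) + 627) = 378*((4 + 5/4) + 627) = 378*(21/4 + 627) = 378*(2529/4) = 477981/2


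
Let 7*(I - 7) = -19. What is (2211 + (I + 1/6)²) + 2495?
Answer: 8336353/1764 ≈ 4725.8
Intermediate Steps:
I = 30/7 (I = 7 + (⅐)*(-19) = 7 - 19/7 = 30/7 ≈ 4.2857)
(2211 + (I + 1/6)²) + 2495 = (2211 + (30/7 + 1/6)²) + 2495 = (2211 + (30/7 + ⅙)²) + 2495 = (2211 + (187/42)²) + 2495 = (2211 + 34969/1764) + 2495 = 3935173/1764 + 2495 = 8336353/1764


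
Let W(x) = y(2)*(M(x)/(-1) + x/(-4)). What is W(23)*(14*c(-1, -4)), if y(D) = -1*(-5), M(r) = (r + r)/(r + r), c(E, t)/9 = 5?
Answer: -42525/2 ≈ -21263.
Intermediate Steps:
c(E, t) = 45 (c(E, t) = 9*5 = 45)
M(r) = 1 (M(r) = (2*r)/((2*r)) = (2*r)*(1/(2*r)) = 1)
y(D) = 5
W(x) = -5 - 5*x/4 (W(x) = 5*(1/(-1) + x/(-4)) = 5*(1*(-1) + x*(-1/4)) = 5*(-1 - x/4) = -5 - 5*x/4)
W(23)*(14*c(-1, -4)) = (-5 - 5/4*23)*(14*45) = (-5 - 115/4)*630 = -135/4*630 = -42525/2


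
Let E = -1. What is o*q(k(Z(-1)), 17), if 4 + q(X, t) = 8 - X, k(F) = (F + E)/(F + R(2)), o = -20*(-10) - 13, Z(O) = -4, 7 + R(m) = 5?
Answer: 3553/6 ≈ 592.17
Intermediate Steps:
R(m) = -2 (R(m) = -7 + 5 = -2)
o = 187 (o = 200 - 13 = 187)
k(F) = (-1 + F)/(-2 + F) (k(F) = (F - 1)/(F - 2) = (-1 + F)/(-2 + F))
q(X, t) = 4 - X (q(X, t) = -4 + (8 - X) = 4 - X)
o*q(k(Z(-1)), 17) = 187*(4 - (-1 - 4)/(-2 - 4)) = 187*(4 - (-5)/(-6)) = 187*(4 - (-1)*(-5)/6) = 187*(4 - 1*⅚) = 187*(4 - ⅚) = 187*(19/6) = 3553/6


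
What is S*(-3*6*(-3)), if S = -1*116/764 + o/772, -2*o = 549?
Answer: -4040145/147452 ≈ -27.400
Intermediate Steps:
o = -549/2 (o = -½*549 = -549/2 ≈ -274.50)
S = -149635/294904 (S = -1*116/764 - 549/2/772 = -116*1/764 - 549/2*1/772 = -29/191 - 549/1544 = -149635/294904 ≈ -0.50740)
S*(-3*6*(-3)) = -149635*(-3*6)*(-3)/294904 = -(-1346715)*(-3)/147452 = -149635/294904*54 = -4040145/147452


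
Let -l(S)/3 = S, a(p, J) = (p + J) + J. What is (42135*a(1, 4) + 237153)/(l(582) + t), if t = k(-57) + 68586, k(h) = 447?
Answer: 205456/22429 ≈ 9.1603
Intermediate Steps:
a(p, J) = p + 2*J (a(p, J) = (J + p) + J = p + 2*J)
l(S) = -3*S
t = 69033 (t = 447 + 68586 = 69033)
(42135*a(1, 4) + 237153)/(l(582) + t) = (42135*(1 + 2*4) + 237153)/(-3*582 + 69033) = (42135*(1 + 8) + 237153)/(-1746 + 69033) = (42135*9 + 237153)/67287 = (379215 + 237153)*(1/67287) = 616368*(1/67287) = 205456/22429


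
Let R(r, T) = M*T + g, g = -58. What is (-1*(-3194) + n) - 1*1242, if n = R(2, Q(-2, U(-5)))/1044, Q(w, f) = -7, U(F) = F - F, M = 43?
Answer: 2037529/1044 ≈ 1951.7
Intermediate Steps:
U(F) = 0
R(r, T) = -58 + 43*T (R(r, T) = 43*T - 58 = -58 + 43*T)
n = -359/1044 (n = (-58 + 43*(-7))/1044 = (-58 - 301)*(1/1044) = -359*1/1044 = -359/1044 ≈ -0.34387)
(-1*(-3194) + n) - 1*1242 = (-1*(-3194) - 359/1044) - 1*1242 = (3194 - 359/1044) - 1242 = 3334177/1044 - 1242 = 2037529/1044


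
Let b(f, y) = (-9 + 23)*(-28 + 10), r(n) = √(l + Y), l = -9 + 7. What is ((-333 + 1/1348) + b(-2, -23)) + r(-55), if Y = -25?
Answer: -788579/1348 + 3*I*√3 ≈ -585.0 + 5.1962*I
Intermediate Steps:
l = -2
r(n) = 3*I*√3 (r(n) = √(-2 - 25) = √(-27) = 3*I*√3)
b(f, y) = -252 (b(f, y) = 14*(-18) = -252)
((-333 + 1/1348) + b(-2, -23)) + r(-55) = ((-333 + 1/1348) - 252) + 3*I*√3 = (-448883/1348 - 252) + 3*I*√3 = -788579/1348 + 3*I*√3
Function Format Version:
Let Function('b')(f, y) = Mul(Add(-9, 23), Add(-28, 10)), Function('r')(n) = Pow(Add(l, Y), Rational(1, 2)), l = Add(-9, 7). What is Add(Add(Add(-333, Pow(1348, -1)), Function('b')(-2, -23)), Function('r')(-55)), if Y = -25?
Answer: Add(Rational(-788579, 1348), Mul(3, I, Pow(3, Rational(1, 2)))) ≈ Add(-585.00, Mul(5.1962, I))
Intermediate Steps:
l = -2
Function('r')(n) = Mul(3, I, Pow(3, Rational(1, 2))) (Function('r')(n) = Pow(Add(-2, -25), Rational(1, 2)) = Pow(-27, Rational(1, 2)) = Mul(3, I, Pow(3, Rational(1, 2))))
Function('b')(f, y) = -252 (Function('b')(f, y) = Mul(14, -18) = -252)
Add(Add(Add(-333, Pow(1348, -1)), Function('b')(-2, -23)), Function('r')(-55)) = Add(Add(Add(-333, Pow(1348, -1)), -252), Mul(3, I, Pow(3, Rational(1, 2)))) = Add(Add(Add(-333, Rational(1, 1348)), -252), Mul(3, I, Pow(3, Rational(1, 2)))) = Add(Add(Rational(-448883, 1348), -252), Mul(3, I, Pow(3, Rational(1, 2)))) = Add(Rational(-788579, 1348), Mul(3, I, Pow(3, Rational(1, 2))))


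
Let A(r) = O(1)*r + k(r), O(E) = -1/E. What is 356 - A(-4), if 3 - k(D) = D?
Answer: 345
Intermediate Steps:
k(D) = 3 - D
A(r) = 3 - 2*r (A(r) = (-1/1)*r + (3 - r) = (-1*1)*r + (3 - r) = -r + (3 - r) = 3 - 2*r)
356 - A(-4) = 356 - (3 - 2*(-4)) = 356 - (3 + 8) = 356 - 1*11 = 356 - 11 = 345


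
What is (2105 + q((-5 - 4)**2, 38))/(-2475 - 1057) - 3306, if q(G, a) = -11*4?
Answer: -11678853/3532 ≈ -3306.6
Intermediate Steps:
q(G, a) = -44
(2105 + q((-5 - 4)**2, 38))/(-2475 - 1057) - 3306 = (2105 - 44)/(-2475 - 1057) - 3306 = 2061/(-3532) - 3306 = 2061*(-1/3532) - 3306 = -2061/3532 - 3306 = -11678853/3532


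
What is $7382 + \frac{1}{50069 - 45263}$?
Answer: $\frac{35477893}{4806} \approx 7382.0$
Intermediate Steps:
$7382 + \frac{1}{50069 - 45263} = 7382 + \frac{1}{4806} = \frac{35477893}{4806}$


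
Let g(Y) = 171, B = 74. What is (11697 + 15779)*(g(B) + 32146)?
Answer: 887941892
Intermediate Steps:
(11697 + 15779)*(g(B) + 32146) = (11697 + 15779)*(171 + 32146) = 27476*32317 = 887941892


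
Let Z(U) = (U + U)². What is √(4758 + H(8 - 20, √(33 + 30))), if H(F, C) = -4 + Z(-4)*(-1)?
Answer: √4690 ≈ 68.484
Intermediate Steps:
Z(U) = 4*U² (Z(U) = (2*U)² = 4*U²)
H(F, C) = -68 (H(F, C) = -4 + (4*(-4)²)*(-1) = -4 + (4*16)*(-1) = -4 + 64*(-1) = -4 - 64 = -68)
√(4758 + H(8 - 20, √(33 + 30))) = √(4758 - 68) = √4690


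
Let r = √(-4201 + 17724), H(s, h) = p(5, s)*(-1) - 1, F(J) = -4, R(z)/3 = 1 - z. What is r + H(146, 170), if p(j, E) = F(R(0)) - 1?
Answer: 4 + √13523 ≈ 120.29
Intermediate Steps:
R(z) = 3 - 3*z (R(z) = 3*(1 - z) = 3 - 3*z)
p(j, E) = -5 (p(j, E) = -4 - 1 = -5)
H(s, h) = 4 (H(s, h) = -5*(-1) - 1 = 5 - 1 = 4)
r = √13523 ≈ 116.29
r + H(146, 170) = √13523 + 4 = 4 + √13523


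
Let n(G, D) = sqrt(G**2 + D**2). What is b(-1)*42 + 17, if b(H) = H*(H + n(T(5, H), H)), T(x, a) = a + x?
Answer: 59 - 42*sqrt(17) ≈ -114.17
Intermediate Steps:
n(G, D) = sqrt(D**2 + G**2)
b(H) = H*(H + sqrt(H**2 + (5 + H)**2)) (b(H) = H*(H + sqrt(H**2 + (H + 5)**2)) = H*(H + sqrt(H**2 + (5 + H)**2)))
b(-1)*42 + 17 = -(-1 + sqrt((-1)**2 + (5 - 1)**2))*42 + 17 = -(-1 + sqrt(1 + 4**2))*42 + 17 = -(-1 + sqrt(1 + 16))*42 + 17 = -(-1 + sqrt(17))*42 + 17 = (1 - sqrt(17))*42 + 17 = (42 - 42*sqrt(17)) + 17 = 59 - 42*sqrt(17)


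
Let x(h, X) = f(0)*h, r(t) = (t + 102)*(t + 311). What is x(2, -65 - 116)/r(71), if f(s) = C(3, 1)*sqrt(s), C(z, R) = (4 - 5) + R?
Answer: 0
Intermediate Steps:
r(t) = (102 + t)*(311 + t)
C(z, R) = -1 + R
f(s) = 0 (f(s) = (-1 + 1)*sqrt(s) = 0*sqrt(s) = 0)
x(h, X) = 0 (x(h, X) = 0*h = 0)
x(2, -65 - 116)/r(71) = 0/(31722 + 71**2 + 413*71) = 0/(31722 + 5041 + 29323) = 0/66086 = 0*(1/66086) = 0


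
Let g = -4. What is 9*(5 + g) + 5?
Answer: 14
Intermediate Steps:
9*(5 + g) + 5 = 9*(5 - 4) + 5 = 9*1 + 5 = 9 + 5 = 14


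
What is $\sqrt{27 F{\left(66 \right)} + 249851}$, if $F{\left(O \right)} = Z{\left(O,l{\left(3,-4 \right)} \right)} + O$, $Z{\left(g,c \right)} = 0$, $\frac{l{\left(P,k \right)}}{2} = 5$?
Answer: $\sqrt{251633} \approx 501.63$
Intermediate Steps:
$l{\left(P,k \right)} = 10$ ($l{\left(P,k \right)} = 2 \cdot 5 = 10$)
$F{\left(O \right)} = O$ ($F{\left(O \right)} = 0 + O = O$)
$\sqrt{27 F{\left(66 \right)} + 249851} = \sqrt{27 \cdot 66 + 249851} = \sqrt{1782 + 249851} = \sqrt{251633}$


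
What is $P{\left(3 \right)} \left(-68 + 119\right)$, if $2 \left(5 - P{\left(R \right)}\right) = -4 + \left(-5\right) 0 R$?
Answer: $357$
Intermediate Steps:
$P{\left(R \right)} = 7$ ($P{\left(R \right)} = 5 - \frac{-4 + \left(-5\right) 0 R}{2} = 5 - \frac{-4 + 0 R}{2} = 5 - \frac{-4 + 0}{2} = 5 - -2 = 5 + 2 = 7$)
$P{\left(3 \right)} \left(-68 + 119\right) = 7 \left(-68 + 119\right) = 7 \cdot 51 = 357$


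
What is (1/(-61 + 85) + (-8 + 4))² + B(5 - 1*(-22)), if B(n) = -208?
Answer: -110783/576 ≈ -192.33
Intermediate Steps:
(1/(-61 + 85) + (-8 + 4))² + B(5 - 1*(-22)) = (1/(-61 + 85) + (-8 + 4))² - 208 = (1/24 - 4)² - 208 = (-95/24)² - 208 = 9025/576 - 208 = -110783/576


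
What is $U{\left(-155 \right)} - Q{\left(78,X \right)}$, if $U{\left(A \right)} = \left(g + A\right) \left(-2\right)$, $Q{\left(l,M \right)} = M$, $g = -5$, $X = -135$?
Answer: $455$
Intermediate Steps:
$U{\left(A \right)} = 10 - 2 A$ ($U{\left(A \right)} = \left(-5 + A\right) \left(-2\right) = 10 - 2 A$)
$U{\left(-155 \right)} - Q{\left(78,X \right)} = \left(10 - -310\right) - -135 = \left(10 + 310\right) + 135 = 320 + 135 = 455$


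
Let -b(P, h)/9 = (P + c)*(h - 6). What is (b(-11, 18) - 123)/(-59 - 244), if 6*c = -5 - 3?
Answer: -403/101 ≈ -3.9901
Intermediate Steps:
c = -4/3 (c = (-5 - 3)/6 = (1/6)*(-8) = -4/3 ≈ -1.3333)
b(P, h) = -9*(-6 + h)*(-4/3 + P) (b(P, h) = -9*(P - 4/3)*(h - 6) = -9*(-4/3 + P)*(-6 + h) = -9*(-6 + h)*(-4/3 + P))
(b(-11, 18) - 123)/(-59 - 244) = ((-72 + 12*18 + 54*(-11) - 9*(-11)*18) - 123)/(-59 - 244) = ((-72 + 216 - 594 + 1782) - 123)/(-303) = (1332 - 123)*(-1/303) = 1209*(-1/303) = -403/101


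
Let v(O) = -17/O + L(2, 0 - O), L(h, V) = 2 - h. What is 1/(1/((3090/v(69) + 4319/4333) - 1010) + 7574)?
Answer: 142594731/1080012482071 ≈ 0.00013203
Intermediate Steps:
v(O) = -17/O (v(O) = -17/O + (2 - 1*2) = -17/O + (2 - 2) = -17/O + 0 = -17/O)
1/(1/((3090/v(69) + 4319/4333) - 1010) + 7574) = 1/(1/((3090/((-17/69)) + 4319/4333) - 1010) + 7574) = 1/(1/((3090/((-17*1/69)) + 4319*(1/4333)) - 1010) + 7574) = 1/(1/((3090/(-17/69) + 617/619) - 1010) + 7574) = 1/(1/((3090*(-69/17) + 617/619) - 1010) + 7574) = 1/(1/((-213210/17 + 617/619) - 1010) + 7574) = 1/(1/(-131966501/10523 - 1010) + 7574) = 1/(1/(-142594731/10523) + 7574) = 1/(-10523/142594731 + 7574) = 1/(1080012482071/142594731) = 142594731/1080012482071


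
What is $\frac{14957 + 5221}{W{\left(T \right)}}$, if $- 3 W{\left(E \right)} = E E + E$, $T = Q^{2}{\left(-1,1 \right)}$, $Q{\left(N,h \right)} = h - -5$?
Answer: $- \frac{3363}{74} \approx -45.446$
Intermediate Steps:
$Q{\left(N,h \right)} = 5 + h$ ($Q{\left(N,h \right)} = h + 5 = 5 + h$)
$T = 36$ ($T = \left(5 + 1\right)^{2} = 6^{2} = 36$)
$W{\left(E \right)} = - \frac{E}{3} - \frac{E^{2}}{3}$ ($W{\left(E \right)} = - \frac{E E + E}{3} = - \frac{E^{2} + E}{3} = - \frac{E + E^{2}}{3} = - \frac{E}{3} - \frac{E^{2}}{3}$)
$\frac{14957 + 5221}{W{\left(T \right)}} = \frac{14957 + 5221}{\left(- \frac{1}{3}\right) 36 \left(1 + 36\right)} = \frac{20178}{\left(- \frac{1}{3}\right) 36 \cdot 37} = \frac{20178}{-444} = 20178 \left(- \frac{1}{444}\right) = - \frac{3363}{74}$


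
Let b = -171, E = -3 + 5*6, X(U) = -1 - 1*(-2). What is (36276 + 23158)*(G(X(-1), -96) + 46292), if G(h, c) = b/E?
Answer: 8252826938/3 ≈ 2.7509e+9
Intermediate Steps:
X(U) = 1 (X(U) = -1 + 2 = 1)
E = 27 (E = -3 + 30 = 27)
G(h, c) = -19/3 (G(h, c) = -171/27 = -171*1/27 = -19/3)
(36276 + 23158)*(G(X(-1), -96) + 46292) = (36276 + 23158)*(-19/3 + 46292) = 59434*(138857/3) = 8252826938/3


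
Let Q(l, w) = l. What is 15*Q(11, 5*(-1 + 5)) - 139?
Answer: 26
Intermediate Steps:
15*Q(11, 5*(-1 + 5)) - 139 = 15*11 - 139 = 165 - 139 = 26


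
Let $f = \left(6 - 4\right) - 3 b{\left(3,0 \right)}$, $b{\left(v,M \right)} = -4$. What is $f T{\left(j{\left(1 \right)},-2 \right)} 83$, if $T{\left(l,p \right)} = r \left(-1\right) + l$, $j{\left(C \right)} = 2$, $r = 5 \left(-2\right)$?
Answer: $13944$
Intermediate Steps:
$r = -10$
$T{\left(l,p \right)} = 10 + l$ ($T{\left(l,p \right)} = \left(-10\right) \left(-1\right) + l = 10 + l$)
$f = 14$ ($f = \left(6 - 4\right) - -12 = 2 + 12 = 14$)
$f T{\left(j{\left(1 \right)},-2 \right)} 83 = 14 \left(10 + 2\right) 83 = 14 \cdot 12 \cdot 83 = 168 \cdot 83 = 13944$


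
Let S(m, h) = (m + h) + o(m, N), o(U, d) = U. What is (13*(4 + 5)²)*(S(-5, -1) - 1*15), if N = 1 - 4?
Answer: -27378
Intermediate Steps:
N = -3
S(m, h) = h + 2*m (S(m, h) = (m + h) + m = (h + m) + m = h + 2*m)
(13*(4 + 5)²)*(S(-5, -1) - 1*15) = (13*(4 + 5)²)*((-1 + 2*(-5)) - 1*15) = (13*9²)*((-1 - 10) - 15) = (13*81)*(-11 - 15) = 1053*(-26) = -27378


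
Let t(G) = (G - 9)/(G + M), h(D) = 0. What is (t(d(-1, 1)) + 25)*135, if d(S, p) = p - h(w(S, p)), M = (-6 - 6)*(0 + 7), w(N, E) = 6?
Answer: 281205/83 ≈ 3388.0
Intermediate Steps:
M = -84 (M = -12*7 = -84)
d(S, p) = p (d(S, p) = p - 1*0 = p + 0 = p)
t(G) = (-9 + G)/(-84 + G) (t(G) = (G - 9)/(G - 84) = (-9 + G)/(-84 + G))
(t(d(-1, 1)) + 25)*135 = ((-9 + 1)/(-84 + 1) + 25)*135 = (-8/(-83) + 25)*135 = (-1/83*(-8) + 25)*135 = (8/83 + 25)*135 = (2083/83)*135 = 281205/83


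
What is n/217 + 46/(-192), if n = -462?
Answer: -7049/2976 ≈ -2.3686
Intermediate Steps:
n/217 + 46/(-192) = -462/217 + 46/(-192) = -462*1/217 + 46*(-1/192) = -66/31 - 23/96 = -7049/2976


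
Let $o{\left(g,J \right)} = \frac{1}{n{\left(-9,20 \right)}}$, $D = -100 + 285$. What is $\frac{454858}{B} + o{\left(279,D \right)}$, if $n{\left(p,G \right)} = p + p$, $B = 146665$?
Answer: $\frac{8040779}{2639970} \approx 3.0458$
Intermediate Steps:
$D = 185$
$n{\left(p,G \right)} = 2 p$
$o{\left(g,J \right)} = - \frac{1}{18}$ ($o{\left(g,J \right)} = \frac{1}{2 \left(-9\right)} = \frac{1}{-18} = - \frac{1}{18}$)
$\frac{454858}{B} + o{\left(279,D \right)} = \frac{454858}{146665} - \frac{1}{18} = \frac{8040779}{2639970}$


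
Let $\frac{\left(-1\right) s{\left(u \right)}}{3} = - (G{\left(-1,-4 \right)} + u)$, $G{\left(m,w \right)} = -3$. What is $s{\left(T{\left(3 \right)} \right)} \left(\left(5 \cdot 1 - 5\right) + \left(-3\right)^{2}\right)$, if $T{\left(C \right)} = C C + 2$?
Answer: $216$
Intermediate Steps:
$T{\left(C \right)} = 2 + C^{2}$ ($T{\left(C \right)} = C^{2} + 2 = 2 + C^{2}$)
$s{\left(u \right)} = -9 + 3 u$ ($s{\left(u \right)} = - 3 \left(- (-3 + u)\right) = - 3 \left(3 - u\right) = -9 + 3 u$)
$s{\left(T{\left(3 \right)} \right)} \left(\left(5 \cdot 1 - 5\right) + \left(-3\right)^{2}\right) = \left(-9 + 3 \left(2 + 3^{2}\right)\right) \left(\left(5 \cdot 1 - 5\right) + \left(-3\right)^{2}\right) = \left(-9 + 3 \left(2 + 9\right)\right) \left(\left(5 - 5\right) + 9\right) = \left(-9 + 3 \cdot 11\right) \left(0 + 9\right) = \left(-9 + 33\right) 9 = 24 \cdot 9 = 216$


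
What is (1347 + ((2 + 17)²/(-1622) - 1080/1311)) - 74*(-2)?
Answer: 1058935253/708814 ≈ 1494.0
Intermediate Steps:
(1347 + ((2 + 17)²/(-1622) - 1080/1311)) - 74*(-2) = (1347 + (19²*(-1/1622) - 1080*1/1311)) + 148 = (1347 + (361*(-1/1622) - 360/437)) + 148 = (1347 + (-361/1622 - 360/437)) + 148 = (1347 - 741677/708814) + 148 = 954030781/708814 + 148 = 1058935253/708814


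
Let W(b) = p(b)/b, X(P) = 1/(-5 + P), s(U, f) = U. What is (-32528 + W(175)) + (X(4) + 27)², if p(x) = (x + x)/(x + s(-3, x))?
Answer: -2739271/86 ≈ -31852.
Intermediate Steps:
p(x) = 2*x/(-3 + x) (p(x) = (x + x)/(x - 3) = (2*x)/(-3 + x) = 2*x/(-3 + x))
W(b) = 2/(-3 + b) (W(b) = (2*b/(-3 + b))/b = 2/(-3 + b))
(-32528 + W(175)) + (X(4) + 27)² = (-32528 + 2/(-3 + 175)) + (1/(-5 + 4) + 27)² = (-32528 + 2/172) + (1/(-1) + 27)² = (-32528 + 2*(1/172)) + (-1 + 27)² = (-32528 + 1/86) + 26² = -2797407/86 + 676 = -2739271/86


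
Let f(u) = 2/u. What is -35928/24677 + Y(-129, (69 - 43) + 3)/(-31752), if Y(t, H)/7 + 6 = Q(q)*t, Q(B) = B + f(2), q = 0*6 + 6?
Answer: -15615335/12437208 ≈ -1.2555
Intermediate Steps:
q = 6 (q = 0 + 6 = 6)
Q(B) = 1 + B (Q(B) = B + 2/2 = B + 2*(½) = B + 1 = 1 + B)
Y(t, H) = -42 + 49*t (Y(t, H) = -42 + 7*((1 + 6)*t) = -42 + 7*(7*t) = -42 + 49*t)
-35928/24677 + Y(-129, (69 - 43) + 3)/(-31752) = -35928/24677 + (-42 + 49*(-129))/(-31752) = -35928*1/24677 + (-42 - 6321)*(-1/31752) = -35928/24677 - 6363*(-1/31752) = -35928/24677 + 101/504 = -15615335/12437208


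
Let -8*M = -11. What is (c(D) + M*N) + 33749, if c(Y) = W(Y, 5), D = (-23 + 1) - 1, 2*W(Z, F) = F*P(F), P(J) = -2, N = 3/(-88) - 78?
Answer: 2152749/64 ≈ 33637.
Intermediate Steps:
M = 11/8 (M = -⅛*(-11) = 11/8 ≈ 1.3750)
N = -6867/88 (N = 3*(-1/88) - 78 = -3/88 - 78 = -6867/88 ≈ -78.034)
W(Z, F) = -F (W(Z, F) = (F*(-2))/2 = (-2*F)/2 = -F)
D = -23 (D = -22 - 1 = -23)
c(Y) = -5 (c(Y) = -1*5 = -5)
(c(D) + M*N) + 33749 = (-5 + (11/8)*(-6867/88)) + 33749 = (-5 - 6867/64) + 33749 = -7187/64 + 33749 = 2152749/64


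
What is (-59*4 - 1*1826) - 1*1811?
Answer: -3873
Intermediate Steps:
(-59*4 - 1*1826) - 1*1811 = (-236 - 1826) - 1811 = -2062 - 1811 = -3873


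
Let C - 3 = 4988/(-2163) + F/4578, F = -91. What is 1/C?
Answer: 471534/317845 ≈ 1.4835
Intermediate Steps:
C = 317845/471534 (C = 3 + (4988/(-2163) - 91/4578) = 3 + (4988*(-1/2163) - 91*1/4578) = 3 + (-4988/2163 - 13/654) = 3 - 1096757/471534 = 317845/471534 ≈ 0.67407)
1/C = 1/(317845/471534) = 471534/317845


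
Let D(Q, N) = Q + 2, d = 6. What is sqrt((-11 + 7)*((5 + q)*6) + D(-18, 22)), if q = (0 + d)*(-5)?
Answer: 2*sqrt(146) ≈ 24.166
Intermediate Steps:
q = -30 (q = (0 + 6)*(-5) = 6*(-5) = -30)
D(Q, N) = 2 + Q
sqrt((-11 + 7)*((5 + q)*6) + D(-18, 22)) = sqrt((-11 + 7)*((5 - 30)*6) + (2 - 18)) = sqrt(-(-100)*6 - 16) = sqrt(-4*(-150) - 16) = sqrt(600 - 16) = sqrt(584) = 2*sqrt(146)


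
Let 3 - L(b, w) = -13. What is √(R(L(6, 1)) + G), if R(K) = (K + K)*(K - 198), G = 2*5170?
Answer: 2*√1129 ≈ 67.201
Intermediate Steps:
L(b, w) = 16 (L(b, w) = 3 - 1*(-13) = 3 + 13 = 16)
G = 10340
R(K) = 2*K*(-198 + K) (R(K) = (2*K)*(-198 + K) = 2*K*(-198 + K))
√(R(L(6, 1)) + G) = √(2*16*(-198 + 16) + 10340) = √(2*16*(-182) + 10340) = √(-5824 + 10340) = √4516 = 2*√1129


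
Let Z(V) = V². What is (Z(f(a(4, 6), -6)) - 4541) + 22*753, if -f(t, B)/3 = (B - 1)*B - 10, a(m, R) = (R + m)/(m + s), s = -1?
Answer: 21241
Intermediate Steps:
a(m, R) = (R + m)/(-1 + m) (a(m, R) = (R + m)/(m - 1) = (R + m)/(-1 + m))
f(t, B) = 30 - 3*B*(-1 + B) (f(t, B) = -3*((B - 1)*B - 10) = -3*((-1 + B)*B - 10) = -3*(B*(-1 + B) - 10) = -3*(-10 + B*(-1 + B)) = 30 - 3*B*(-1 + B))
(Z(f(a(4, 6), -6)) - 4541) + 22*753 = ((30 - 3*(-6)² + 3*(-6))² - 4541) + 22*753 = ((30 - 3*36 - 18)² - 4541) + 16566 = ((30 - 108 - 18)² - 4541) + 16566 = ((-96)² - 4541) + 16566 = (9216 - 4541) + 16566 = 4675 + 16566 = 21241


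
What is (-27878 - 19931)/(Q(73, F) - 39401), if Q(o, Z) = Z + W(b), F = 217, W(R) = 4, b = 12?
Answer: 47809/39180 ≈ 1.2202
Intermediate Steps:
Q(o, Z) = 4 + Z (Q(o, Z) = Z + 4 = 4 + Z)
(-27878 - 19931)/(Q(73, F) - 39401) = (-27878 - 19931)/((4 + 217) - 39401) = -47809/(221 - 39401) = -47809/(-39180) = -47809*(-1/39180) = 47809/39180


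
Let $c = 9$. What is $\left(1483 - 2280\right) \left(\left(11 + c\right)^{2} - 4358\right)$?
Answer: $3154526$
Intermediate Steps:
$\left(1483 - 2280\right) \left(\left(11 + c\right)^{2} - 4358\right) = \left(1483 - 2280\right) \left(\left(11 + 9\right)^{2} - 4358\right) = - 797 \left(20^{2} - 4358\right) = - 797 \left(400 - 4358\right) = \left(-797\right) \left(-3958\right) = 3154526$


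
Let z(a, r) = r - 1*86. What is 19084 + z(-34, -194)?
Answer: 18804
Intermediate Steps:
z(a, r) = -86 + r (z(a, r) = r - 86 = -86 + r)
19084 + z(-34, -194) = 19084 + (-86 - 194) = 19084 - 280 = 18804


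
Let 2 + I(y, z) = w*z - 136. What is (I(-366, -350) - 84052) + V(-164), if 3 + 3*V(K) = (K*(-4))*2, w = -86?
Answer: -160961/3 ≈ -53654.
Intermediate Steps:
I(y, z) = -138 - 86*z (I(y, z) = -2 + (-86*z - 136) = -2 + (-136 - 86*z) = -138 - 86*z)
V(K) = -1 - 8*K/3 (V(K) = -1 + ((K*(-4))*2)/3 = -1 + (-4*K*2)/3 = -1 + (-8*K)/3 = -1 - 8*K/3)
(I(-366, -350) - 84052) + V(-164) = ((-138 - 86*(-350)) - 84052) + (-1 - 8/3*(-164)) = ((-138 + 30100) - 84052) + (-1 + 1312/3) = (29962 - 84052) + 1309/3 = -54090 + 1309/3 = -160961/3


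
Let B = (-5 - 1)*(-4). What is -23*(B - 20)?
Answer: -92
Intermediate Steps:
B = 24 (B = -6*(-4) = 24)
-23*(B - 20) = -23*(24 - 20) = -23*4 = -92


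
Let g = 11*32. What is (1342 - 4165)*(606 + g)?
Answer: -2704434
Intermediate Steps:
g = 352
(1342 - 4165)*(606 + g) = (1342 - 4165)*(606 + 352) = -2823*958 = -2704434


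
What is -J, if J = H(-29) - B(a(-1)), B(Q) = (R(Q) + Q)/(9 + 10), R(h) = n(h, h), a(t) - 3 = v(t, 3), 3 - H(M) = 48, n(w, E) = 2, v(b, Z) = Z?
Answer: 863/19 ≈ 45.421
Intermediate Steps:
H(M) = -45 (H(M) = 3 - 1*48 = 3 - 48 = -45)
a(t) = 6 (a(t) = 3 + 3 = 6)
R(h) = 2
B(Q) = 2/19 + Q/19 (B(Q) = (2 + Q)/(9 + 10) = (2 + Q)/19 = (2 + Q)*(1/19) = 2/19 + Q/19)
J = -863/19 (J = -45 - (2/19 + (1/19)*6) = -45 - (2/19 + 6/19) = -45 - 1*8/19 = -45 - 8/19 = -863/19 ≈ -45.421)
-J = -1*(-863/19) = 863/19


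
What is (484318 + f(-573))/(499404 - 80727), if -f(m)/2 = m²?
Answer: -24620/59811 ≈ -0.41163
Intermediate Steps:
f(m) = -2*m²
(484318 + f(-573))/(499404 - 80727) = (484318 - 2*(-573)²)/(499404 - 80727) = (484318 - 2*328329)/418677 = (484318 - 656658)*(1/418677) = -172340*1/418677 = -24620/59811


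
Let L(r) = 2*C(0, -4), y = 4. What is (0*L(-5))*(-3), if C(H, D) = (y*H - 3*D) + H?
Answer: 0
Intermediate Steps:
C(H, D) = -3*D + 5*H (C(H, D) = (4*H - 3*D) + H = (-3*D + 4*H) + H = -3*D + 5*H)
L(r) = 24 (L(r) = 2*(-3*(-4) + 5*0) = 2*(12 + 0) = 2*12 = 24)
(0*L(-5))*(-3) = (0*24)*(-3) = 0*(-3) = 0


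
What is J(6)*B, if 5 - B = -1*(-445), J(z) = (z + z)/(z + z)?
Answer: -440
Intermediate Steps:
J(z) = 1 (J(z) = (2*z)/((2*z)) = (2*z)*(1/(2*z)) = 1)
B = -440 (B = 5 - (-1)*(-445) = 5 - 1*445 = 5 - 445 = -440)
J(6)*B = 1*(-440) = -440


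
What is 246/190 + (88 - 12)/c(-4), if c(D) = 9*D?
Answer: -698/855 ≈ -0.81637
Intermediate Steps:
246/190 + (88 - 12)/c(-4) = 246/190 + (88 - 12)/((9*(-4))) = 246*(1/190) + 76/(-36) = 123/95 + 76*(-1/36) = 123/95 - 19/9 = -698/855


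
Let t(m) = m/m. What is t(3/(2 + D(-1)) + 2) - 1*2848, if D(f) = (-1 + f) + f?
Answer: -2847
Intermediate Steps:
D(f) = -1 + 2*f
t(m) = 1
t(3/(2 + D(-1)) + 2) - 1*2848 = 1 - 1*2848 = 1 - 2848 = -2847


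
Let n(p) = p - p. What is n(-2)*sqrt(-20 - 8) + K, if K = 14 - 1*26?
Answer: -12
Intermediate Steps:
K = -12 (K = 14 - 26 = -12)
n(p) = 0
n(-2)*sqrt(-20 - 8) + K = 0*sqrt(-20 - 8) - 12 = 0*sqrt(-28) - 12 = 0*(2*I*sqrt(7)) - 12 = 0 - 12 = -12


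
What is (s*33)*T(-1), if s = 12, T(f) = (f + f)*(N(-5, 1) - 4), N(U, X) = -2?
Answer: 4752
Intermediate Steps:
T(f) = -12*f (T(f) = (f + f)*(-2 - 4) = (2*f)*(-6) = -12*f)
(s*33)*T(-1) = (12*33)*(-12*(-1)) = 396*12 = 4752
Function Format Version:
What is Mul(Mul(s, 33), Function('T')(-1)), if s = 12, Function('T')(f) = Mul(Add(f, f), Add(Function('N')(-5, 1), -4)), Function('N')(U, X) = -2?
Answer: 4752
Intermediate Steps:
Function('T')(f) = Mul(-12, f) (Function('T')(f) = Mul(Add(f, f), Add(-2, -4)) = Mul(Mul(2, f), -6) = Mul(-12, f))
Mul(Mul(s, 33), Function('T')(-1)) = Mul(Mul(12, 33), Mul(-12, -1)) = Mul(396, 12) = 4752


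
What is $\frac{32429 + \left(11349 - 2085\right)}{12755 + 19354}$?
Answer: $\frac{41693}{32109} \approx 1.2985$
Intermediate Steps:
$\frac{32429 + \left(11349 - 2085\right)}{12755 + 19354} = \frac{32429 + \left(11349 - 2085\right)}{32109} = \left(32429 + 9264\right) \frac{1}{32109} = 41693 \cdot \frac{1}{32109} = \frac{41693}{32109}$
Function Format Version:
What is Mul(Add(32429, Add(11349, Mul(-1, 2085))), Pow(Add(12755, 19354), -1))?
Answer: Rational(41693, 32109) ≈ 1.2985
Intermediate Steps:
Mul(Add(32429, Add(11349, Mul(-1, 2085))), Pow(Add(12755, 19354), -1)) = Mul(Add(32429, Add(11349, -2085)), Pow(32109, -1)) = Mul(Add(32429, 9264), Rational(1, 32109)) = Mul(41693, Rational(1, 32109)) = Rational(41693, 32109)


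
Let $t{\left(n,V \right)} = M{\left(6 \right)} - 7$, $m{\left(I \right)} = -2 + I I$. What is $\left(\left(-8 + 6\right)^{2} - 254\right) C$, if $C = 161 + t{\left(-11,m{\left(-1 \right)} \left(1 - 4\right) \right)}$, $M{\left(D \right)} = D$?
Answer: $-40000$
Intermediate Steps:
$m{\left(I \right)} = -2 + I^{2}$
$t{\left(n,V \right)} = -1$ ($t{\left(n,V \right)} = 6 - 7 = -1$)
$C = 160$ ($C = 161 - 1 = 160$)
$\left(\left(-8 + 6\right)^{2} - 254\right) C = \left(\left(-8 + 6\right)^{2} - 254\right) 160 = \left(\left(-2\right)^{2} - 254\right) 160 = \left(4 - 254\right) 160 = \left(-250\right) 160 = -40000$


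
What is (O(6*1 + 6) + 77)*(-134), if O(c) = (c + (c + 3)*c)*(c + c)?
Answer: -627790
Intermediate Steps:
O(c) = 2*c*(c + c*(3 + c)) (O(c) = (c + (3 + c)*c)*(2*c) = (c + c*(3 + c))*(2*c) = 2*c*(c + c*(3 + c)))
(O(6*1 + 6) + 77)*(-134) = (2*(6*1 + 6)²*(4 + (6*1 + 6)) + 77)*(-134) = (2*(6 + 6)²*(4 + (6 + 6)) + 77)*(-134) = (2*12²*(4 + 12) + 77)*(-134) = (2*144*16 + 77)*(-134) = (4608 + 77)*(-134) = 4685*(-134) = -627790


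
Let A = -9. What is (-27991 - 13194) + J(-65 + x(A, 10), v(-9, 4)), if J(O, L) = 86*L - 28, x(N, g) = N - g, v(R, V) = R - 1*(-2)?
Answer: -41815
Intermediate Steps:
v(R, V) = 2 + R (v(R, V) = R + 2 = 2 + R)
J(O, L) = -28 + 86*L
(-27991 - 13194) + J(-65 + x(A, 10), v(-9, 4)) = (-27991 - 13194) + (-28 + 86*(2 - 9)) = -41185 + (-28 + 86*(-7)) = -41185 + (-28 - 602) = -41185 - 630 = -41815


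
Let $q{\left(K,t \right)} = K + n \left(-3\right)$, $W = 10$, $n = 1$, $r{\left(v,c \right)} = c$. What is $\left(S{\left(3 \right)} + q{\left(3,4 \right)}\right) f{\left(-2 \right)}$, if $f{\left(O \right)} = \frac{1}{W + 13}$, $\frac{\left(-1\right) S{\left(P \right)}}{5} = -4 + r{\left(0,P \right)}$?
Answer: $\frac{5}{23} \approx 0.21739$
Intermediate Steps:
$S{\left(P \right)} = 20 - 5 P$ ($S{\left(P \right)} = - 5 \left(-4 + P\right) = 20 - 5 P$)
$q{\left(K,t \right)} = -3 + K$ ($q{\left(K,t \right)} = K + 1 \left(-3\right) = K - 3 = -3 + K$)
$f{\left(O \right)} = \frac{1}{23}$ ($f{\left(O \right)} = \frac{1}{10 + 13} = \frac{1}{23}$)
$\left(S{\left(3 \right)} + q{\left(3,4 \right)}\right) f{\left(-2 \right)} = \left(\left(20 - 15\right) + \left(-3 + 3\right)\right) \frac{1}{23} = \left(\left(20 - 15\right) + 0\right) \frac{1}{23} = \left(5 + 0\right) \frac{1}{23} = 5 \cdot \frac{1}{23} = \frac{5}{23}$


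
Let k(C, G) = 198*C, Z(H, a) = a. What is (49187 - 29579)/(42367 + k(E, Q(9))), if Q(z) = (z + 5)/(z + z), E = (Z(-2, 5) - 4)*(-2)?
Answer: 1032/2209 ≈ 0.46718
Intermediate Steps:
E = -2 (E = (5 - 4)*(-2) = 1*(-2) = -2)
Q(z) = (5 + z)/(2*z) (Q(z) = (5 + z)/((2*z)) = (5 + z)*(1/(2*z)) = (5 + z)/(2*z))
(49187 - 29579)/(42367 + k(E, Q(9))) = (49187 - 29579)/(42367 + 198*(-2)) = 19608/(42367 - 396) = 19608/41971 = 19608*(1/41971) = 1032/2209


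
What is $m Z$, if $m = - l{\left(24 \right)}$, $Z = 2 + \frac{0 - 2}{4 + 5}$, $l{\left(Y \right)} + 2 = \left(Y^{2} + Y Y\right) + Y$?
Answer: $- \frac{18784}{9} \approx -2087.1$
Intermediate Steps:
$l{\left(Y \right)} = -2 + Y + 2 Y^{2}$ ($l{\left(Y \right)} = -2 + \left(\left(Y^{2} + Y Y\right) + Y\right) = -2 + \left(\left(Y^{2} + Y^{2}\right) + Y\right) = -2 + \left(2 Y^{2} + Y\right) = -2 + \left(Y + 2 Y^{2}\right) = -2 + Y + 2 Y^{2}$)
$Z = \frac{16}{9}$ ($Z = 2 - \frac{2}{9} = \frac{16}{9} \approx 1.7778$)
$m = -1174$ ($m = - (-2 + 24 + 2 \cdot 24^{2}) = - (-2 + 24 + 2 \cdot 576) = - (-2 + 24 + 1152) = \left(-1\right) 1174 = -1174$)
$m Z = \left(-1174\right) \frac{16}{9} = - \frac{18784}{9}$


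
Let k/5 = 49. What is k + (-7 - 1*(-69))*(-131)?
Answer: -7877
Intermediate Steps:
k = 245 (k = 5*49 = 245)
k + (-7 - 1*(-69))*(-131) = 245 + (-7 - 1*(-69))*(-131) = 245 + (-7 + 69)*(-131) = 245 + 62*(-131) = 245 - 8122 = -7877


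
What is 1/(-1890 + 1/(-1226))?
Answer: -1226/2317141 ≈ -0.00052910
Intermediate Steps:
1/(-1890 + 1/(-1226)) = 1/(-1890 - 1/1226) = 1/(-2317141/1226) = -1226/2317141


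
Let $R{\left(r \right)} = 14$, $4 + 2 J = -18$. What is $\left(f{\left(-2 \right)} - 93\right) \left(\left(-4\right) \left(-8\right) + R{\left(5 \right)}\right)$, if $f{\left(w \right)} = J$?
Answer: $-4784$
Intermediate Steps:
$J = -11$ ($J = -2 + \frac{1}{2} \left(-18\right) = -2 - 9 = -11$)
$f{\left(w \right)} = -11$
$\left(f{\left(-2 \right)} - 93\right) \left(\left(-4\right) \left(-8\right) + R{\left(5 \right)}\right) = \left(-11 - 93\right) \left(\left(-4\right) \left(-8\right) + 14\right) = - 104 \left(32 + 14\right) = \left(-104\right) 46 = -4784$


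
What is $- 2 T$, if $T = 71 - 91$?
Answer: $40$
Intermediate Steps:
$T = -20$
$- 2 T = \left(-2\right) \left(-20\right) = 40$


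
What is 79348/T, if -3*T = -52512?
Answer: 19837/4376 ≈ 4.5331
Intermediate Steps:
T = 17504 (T = -⅓*(-52512) = 17504)
79348/T = 79348/17504 = 79348*(1/17504) = 19837/4376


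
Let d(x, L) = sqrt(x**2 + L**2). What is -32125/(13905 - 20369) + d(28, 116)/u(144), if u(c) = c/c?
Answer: 32125/6464 + 4*sqrt(890) ≈ 124.30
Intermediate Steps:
d(x, L) = sqrt(L**2 + x**2)
u(c) = 1
-32125/(13905 - 20369) + d(28, 116)/u(144) = -32125/(13905 - 20369) + sqrt(116**2 + 28**2)/1 = -32125/(-6464) + sqrt(13456 + 784)*1 = -32125*(-1/6464) + sqrt(14240)*1 = 32125/6464 + (4*sqrt(890))*1 = 32125/6464 + 4*sqrt(890)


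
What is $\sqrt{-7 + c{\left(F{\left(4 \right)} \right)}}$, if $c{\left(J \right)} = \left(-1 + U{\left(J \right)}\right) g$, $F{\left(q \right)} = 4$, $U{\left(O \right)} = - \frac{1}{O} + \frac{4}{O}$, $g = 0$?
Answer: $i \sqrt{7} \approx 2.6458 i$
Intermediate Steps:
$U{\left(O \right)} = \frac{3}{O}$
$c{\left(J \right)} = 0$ ($c{\left(J \right)} = \left(-1 + \frac{3}{J}\right) 0 = 0$)
$\sqrt{-7 + c{\left(F{\left(4 \right)} \right)}} = \sqrt{-7 + 0} = \sqrt{-7} = i \sqrt{7}$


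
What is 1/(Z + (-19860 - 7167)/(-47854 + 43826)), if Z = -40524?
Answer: -4028/163203645 ≈ -2.4681e-5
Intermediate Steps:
1/(Z + (-19860 - 7167)/(-47854 + 43826)) = 1/(-40524 + (-19860 - 7167)/(-47854 + 43826)) = 1/(-40524 - 27027/(-4028)) = 1/(-40524 - 27027*(-1/4028)) = 1/(-40524 + 27027/4028) = 1/(-163203645/4028) = -4028/163203645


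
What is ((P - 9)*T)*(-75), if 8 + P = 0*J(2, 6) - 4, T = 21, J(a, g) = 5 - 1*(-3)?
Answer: 33075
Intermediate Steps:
J(a, g) = 8 (J(a, g) = 5 + 3 = 8)
P = -12 (P = -8 + (0*8 - 4) = -8 + (0 - 4) = -8 - 4 = -12)
((P - 9)*T)*(-75) = ((-12 - 9)*21)*(-75) = -21*21*(-75) = -441*(-75) = 33075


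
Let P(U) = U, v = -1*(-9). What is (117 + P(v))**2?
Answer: 15876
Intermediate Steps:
v = 9
(117 + P(v))**2 = (117 + 9)**2 = 126**2 = 15876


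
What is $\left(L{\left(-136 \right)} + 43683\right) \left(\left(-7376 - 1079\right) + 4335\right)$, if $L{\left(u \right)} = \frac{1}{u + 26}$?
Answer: $- \frac{1979713148}{11} \approx -1.7997 \cdot 10^{8}$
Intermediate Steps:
$L{\left(u \right)} = \frac{1}{26 + u}$
$\left(L{\left(-136 \right)} + 43683\right) \left(\left(-7376 - 1079\right) + 4335\right) = \left(\frac{1}{26 - 136} + 43683\right) \left(\left(-7376 - 1079\right) + 4335\right) = \left(\frac{1}{-110} + 43683\right) \left(-8455 + 4335\right) = \left(- \frac{1}{110} + 43683\right) \left(-4120\right) = \frac{4805129}{110} \left(-4120\right) = - \frac{1979713148}{11}$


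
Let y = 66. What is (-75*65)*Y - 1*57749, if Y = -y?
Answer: 264001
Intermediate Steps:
Y = -66 (Y = -1*66 = -66)
(-75*65)*Y - 1*57749 = -75*65*(-66) - 1*57749 = -4875*(-66) - 57749 = 321750 - 57749 = 264001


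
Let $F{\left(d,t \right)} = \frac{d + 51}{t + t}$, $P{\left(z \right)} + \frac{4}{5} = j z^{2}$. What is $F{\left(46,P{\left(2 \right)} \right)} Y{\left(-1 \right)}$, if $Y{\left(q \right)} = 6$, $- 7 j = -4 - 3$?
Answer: $\frac{1455}{16} \approx 90.938$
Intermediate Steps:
$j = 1$ ($j = - \frac{-4 - 3}{7} = \left(- \frac{1}{7}\right) \left(-7\right) = 1$)
$P{\left(z \right)} = - \frac{4}{5} + z^{2}$ ($P{\left(z \right)} = - \frac{4}{5} + 1 z^{2} = - \frac{4}{5} + z^{2}$)
$F{\left(d,t \right)} = \frac{51 + d}{2 t}$
$F{\left(46,P{\left(2 \right)} \right)} Y{\left(-1 \right)} = \frac{51 + 46}{2 \left(- \frac{4}{5} + 2^{2}\right)} 6 = \frac{1}{2} \frac{1}{- \frac{4}{5} + 4} \cdot 97 \cdot 6 = \frac{1}{2} \frac{1}{\frac{16}{5}} \cdot 97 \cdot 6 = \frac{1}{2} \cdot \frac{5}{16} \cdot 97 \cdot 6 = \frac{485}{32} \cdot 6 = \frac{1455}{16}$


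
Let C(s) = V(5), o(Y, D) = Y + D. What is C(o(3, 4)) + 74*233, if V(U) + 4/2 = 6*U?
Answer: 17270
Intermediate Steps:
V(U) = -2 + 6*U
o(Y, D) = D + Y
C(s) = 28 (C(s) = -2 + 6*5 = -2 + 30 = 28)
C(o(3, 4)) + 74*233 = 28 + 74*233 = 28 + 17242 = 17270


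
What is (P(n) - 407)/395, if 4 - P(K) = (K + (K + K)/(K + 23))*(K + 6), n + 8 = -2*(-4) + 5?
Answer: -6467/5530 ≈ -1.1694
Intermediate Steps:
n = 5 (n = -8 + (-2*(-4) + 5) = -8 + (8 + 5) = -8 + 13 = 5)
P(K) = 4 - (6 + K)*(K + 2*K/(23 + K)) (P(K) = 4 - (K + (K + K)/(K + 23))*(K + 6) = 4 - (K + (2*K)/(23 + K))*(6 + K) = 4 - (K + 2*K/(23 + K))*(6 + K) = 4 - (6 + K)*(K + 2*K/(23 + K)))
(P(n) - 407)/395 = ((92 - 1*5**3 - 146*5 - 31*5**2)/(23 + 5) - 407)/395 = ((92 - 1*125 - 730 - 31*25)/28 - 407)*(1/395) = ((92 - 125 - 730 - 775)/28 - 407)*(1/395) = ((1/28)*(-1538) - 407)*(1/395) = (-769/14 - 407)*(1/395) = -6467/14*1/395 = -6467/5530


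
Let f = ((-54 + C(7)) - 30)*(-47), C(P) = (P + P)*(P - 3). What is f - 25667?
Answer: -24351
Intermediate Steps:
C(P) = 2*P*(-3 + P) (C(P) = (2*P)*(-3 + P) = 2*P*(-3 + P))
f = 1316 (f = ((-54 + 2*7*(-3 + 7)) - 30)*(-47) = ((-54 + 2*7*4) - 30)*(-47) = ((-54 + 56) - 30)*(-47) = (2 - 30)*(-47) = -28*(-47) = 1316)
f - 25667 = 1316 - 25667 = -24351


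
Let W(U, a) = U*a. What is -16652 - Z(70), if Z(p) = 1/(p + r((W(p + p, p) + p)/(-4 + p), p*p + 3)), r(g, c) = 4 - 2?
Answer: -1198945/72 ≈ -16652.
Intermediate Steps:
r(g, c) = 2
Z(p) = 1/(2 + p) (Z(p) = 1/(p + 2) = 1/(2 + p))
-16652 - Z(70) = -16652 - 1/(2 + 70) = -16652 - 1/72 = -1198945/72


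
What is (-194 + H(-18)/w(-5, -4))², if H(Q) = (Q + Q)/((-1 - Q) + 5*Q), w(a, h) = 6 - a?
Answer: 24256816516/644809 ≈ 37619.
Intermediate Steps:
H(Q) = 2*Q/(-1 + 4*Q) (H(Q) = (2*Q)/(-1 + 4*Q) = 2*Q/(-1 + 4*Q))
(-194 + H(-18)/w(-5, -4))² = (-194 + (2*(-18)/(-1 + 4*(-18)))/(6 - 1*(-5)))² = (-194 + (2*(-18)/(-1 - 72))/(6 + 5))² = (-194 + (2*(-18)/(-73))/11)² = (-194 + (2*(-18)*(-1/73))*(1/11))² = (-194 + (36/73)*(1/11))² = (-194 + 36/803)² = (-155746/803)² = 24256816516/644809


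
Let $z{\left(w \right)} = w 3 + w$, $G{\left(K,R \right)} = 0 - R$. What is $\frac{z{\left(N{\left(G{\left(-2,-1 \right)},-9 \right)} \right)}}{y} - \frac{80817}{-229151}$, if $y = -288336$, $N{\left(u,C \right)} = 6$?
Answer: $\frac{970706287}{2753020114} \approx 0.3526$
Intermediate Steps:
$G{\left(K,R \right)} = - R$
$z{\left(w \right)} = 4 w$ ($z{\left(w \right)} = 3 w + w = 4 w$)
$\frac{z{\left(N{\left(G{\left(-2,-1 \right)},-9 \right)} \right)}}{y} - \frac{80817}{-229151} = \frac{4 \cdot 6}{-288336} - \frac{80817}{-229151} = 24 \left(- \frac{1}{288336}\right) - - \frac{80817}{229151} = - \frac{1}{12014} + \frac{80817}{229151} = \frac{970706287}{2753020114}$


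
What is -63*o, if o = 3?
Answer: -189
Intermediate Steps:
-63*o = -63*3 = -189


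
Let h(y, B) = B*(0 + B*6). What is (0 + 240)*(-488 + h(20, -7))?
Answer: -46560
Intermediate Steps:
h(y, B) = 6*B² (h(y, B) = B*(0 + 6*B) = B*(6*B) = 6*B²)
(0 + 240)*(-488 + h(20, -7)) = (0 + 240)*(-488 + 6*(-7)²) = 240*(-488 + 6*49) = 240*(-488 + 294) = 240*(-194) = -46560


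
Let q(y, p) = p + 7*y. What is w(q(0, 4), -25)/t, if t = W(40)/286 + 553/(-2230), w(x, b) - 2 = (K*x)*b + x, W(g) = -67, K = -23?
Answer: -183840085/38446 ≈ -4781.8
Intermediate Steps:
w(x, b) = 2 + x - 23*b*x (w(x, b) = 2 + ((-23*x)*b + x) = 2 + (-23*b*x + x) = 2 + (x - 23*b*x) = 2 + x - 23*b*x)
t = -76892/159445 (t = -67/286 + 553/(-2230) = -67*1/286 + 553*(-1/2230) = -67/286 - 553/2230 = -76892/159445 ≈ -0.48225)
w(q(0, 4), -25)/t = (2 + (4 + 7*0) - 23*(-25)*(4 + 7*0))/(-76892/159445) = (2 + (4 + 0) - 23*(-25)*(4 + 0))*(-159445/76892) = (2 + 4 - 23*(-25)*4)*(-159445/76892) = (2 + 4 + 2300)*(-159445/76892) = 2306*(-159445/76892) = -183840085/38446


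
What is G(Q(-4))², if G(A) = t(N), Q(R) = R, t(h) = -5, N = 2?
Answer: 25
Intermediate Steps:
G(A) = -5
G(Q(-4))² = (-5)² = 25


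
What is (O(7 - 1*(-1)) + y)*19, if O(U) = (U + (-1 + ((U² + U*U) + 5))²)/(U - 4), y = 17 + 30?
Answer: 83695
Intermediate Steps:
y = 47
O(U) = (U + (4 + 2*U²)²)/(-4 + U) (O(U) = (U + (-1 + ((U² + U²) + 5))²)/(-4 + U) = (U + (-1 + (2*U² + 5))²)/(-4 + U) = (U + (-1 + (5 + 2*U²))²)/(-4 + U) = (U + (4 + 2*U²)²)/(-4 + U))
(O(7 - 1*(-1)) + y)*19 = (((7 - 1*(-1)) + 4*(2 + (7 - 1*(-1))²)²)/(-4 + (7 - 1*(-1))) + 47)*19 = (((7 + 1) + 4*(2 + (7 + 1)²)²)/(-4 + (7 + 1)) + 47)*19 = ((8 + 4*(2 + 8²)²)/(-4 + 8) + 47)*19 = ((8 + 4*(2 + 64)²)/4 + 47)*19 = ((8 + 4*66²)/4 + 47)*19 = ((8 + 4*4356)/4 + 47)*19 = ((8 + 17424)/4 + 47)*19 = ((¼)*17432 + 47)*19 = (4358 + 47)*19 = 4405*19 = 83695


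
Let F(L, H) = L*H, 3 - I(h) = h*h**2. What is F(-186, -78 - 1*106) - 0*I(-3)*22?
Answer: 34224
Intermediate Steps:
I(h) = 3 - h**3 (I(h) = 3 - h*h**2 = 3 - h**3)
F(L, H) = H*L
F(-186, -78 - 1*106) - 0*I(-3)*22 = (-78 - 1*106)*(-186) - 0*(3 - 1*(-3)**3)*22 = (-78 - 106)*(-186) - 0*(3 - 1*(-27))*22 = -184*(-186) - 0*(3 + 27)*22 = 34224 - 0*30*22 = 34224 - 0*22 = 34224 - 1*0 = 34224 + 0 = 34224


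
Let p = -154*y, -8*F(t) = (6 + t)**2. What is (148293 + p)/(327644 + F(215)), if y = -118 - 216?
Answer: 1597832/2572311 ≈ 0.62117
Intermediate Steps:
y = -334
F(t) = -(6 + t)**2/8
p = 51436 (p = -154*(-334) = 51436)
(148293 + p)/(327644 + F(215)) = (148293 + 51436)/(327644 - (6 + 215)**2/8) = 199729/(327644 - 1/8*221**2) = 199729/(327644 - 1/8*48841) = 199729/(327644 - 48841/8) = 199729/(2572311/8) = 199729*(8/2572311) = 1597832/2572311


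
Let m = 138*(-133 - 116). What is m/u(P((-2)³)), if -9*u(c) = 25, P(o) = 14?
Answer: 309258/25 ≈ 12370.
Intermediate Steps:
u(c) = -25/9 (u(c) = -⅑*25 = -25/9)
m = -34362 (m = 138*(-249) = -34362)
m/u(P((-2)³)) = -34362/(-25/9) = -34362*(-9/25) = 309258/25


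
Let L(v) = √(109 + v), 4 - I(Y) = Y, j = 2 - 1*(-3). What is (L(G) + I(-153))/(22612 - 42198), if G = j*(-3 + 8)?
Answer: -157/19586 - √134/19586 ≈ -0.0086070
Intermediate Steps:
j = 5 (j = 2 + 3 = 5)
I(Y) = 4 - Y
G = 25 (G = 5*(-3 + 8) = 5*5 = 25)
(L(G) + I(-153))/(22612 - 42198) = (√(109 + 25) + (4 - 1*(-153)))/(22612 - 42198) = (√134 + (4 + 153))/(-19586) = (√134 + 157)*(-1/19586) = (157 + √134)*(-1/19586) = -157/19586 - √134/19586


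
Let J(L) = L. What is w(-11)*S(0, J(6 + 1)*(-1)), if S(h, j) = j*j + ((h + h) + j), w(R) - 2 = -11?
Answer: -378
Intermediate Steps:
w(R) = -9 (w(R) = 2 - 11 = -9)
S(h, j) = j + j**2 + 2*h (S(h, j) = j**2 + (2*h + j) = j**2 + (j + 2*h) = j + j**2 + 2*h)
w(-11)*S(0, J(6 + 1)*(-1)) = -9*((6 + 1)*(-1) + ((6 + 1)*(-1))**2 + 2*0) = -9*(7*(-1) + (7*(-1))**2 + 0) = -9*(-7 + (-7)**2 + 0) = -9*(-7 + 49 + 0) = -9*42 = -378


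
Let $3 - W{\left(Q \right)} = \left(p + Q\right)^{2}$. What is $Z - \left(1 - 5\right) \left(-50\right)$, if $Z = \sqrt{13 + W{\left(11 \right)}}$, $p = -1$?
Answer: $-200 + 2 i \sqrt{21} \approx -200.0 + 9.1651 i$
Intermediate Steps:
$W{\left(Q \right)} = 3 - \left(-1 + Q\right)^{2}$
$Z = 2 i \sqrt{21}$ ($Z = \sqrt{13 + \left(3 - \left(-1 + 11\right)^{2}\right)} = \sqrt{13 + \left(3 - 10^{2}\right)} = \sqrt{13 + \left(3 - 100\right)} = \sqrt{13 - 97} = \sqrt{-84} = 2 i \sqrt{21} \approx 9.1651 i$)
$Z - \left(1 - 5\right) \left(-50\right) = 2 i \sqrt{21} - \left(1 - 5\right) \left(-50\right) = 2 i \sqrt{21} - \left(-4\right) \left(-50\right) = 2 i \sqrt{21} - 200 = -200 + 2 i \sqrt{21}$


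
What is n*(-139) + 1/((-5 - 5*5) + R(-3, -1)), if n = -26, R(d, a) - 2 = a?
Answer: 104805/29 ≈ 3614.0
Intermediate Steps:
R(d, a) = 2 + a
n*(-139) + 1/((-5 - 5*5) + R(-3, -1)) = -26*(-139) + 1/((-5 - 5*5) + (2 - 1)) = 3614 + 1/((-5 - 25) + 1) = 3614 + 1/(-30 + 1) = 3614 + 1/(-29) = 3614 - 1/29 = 104805/29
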